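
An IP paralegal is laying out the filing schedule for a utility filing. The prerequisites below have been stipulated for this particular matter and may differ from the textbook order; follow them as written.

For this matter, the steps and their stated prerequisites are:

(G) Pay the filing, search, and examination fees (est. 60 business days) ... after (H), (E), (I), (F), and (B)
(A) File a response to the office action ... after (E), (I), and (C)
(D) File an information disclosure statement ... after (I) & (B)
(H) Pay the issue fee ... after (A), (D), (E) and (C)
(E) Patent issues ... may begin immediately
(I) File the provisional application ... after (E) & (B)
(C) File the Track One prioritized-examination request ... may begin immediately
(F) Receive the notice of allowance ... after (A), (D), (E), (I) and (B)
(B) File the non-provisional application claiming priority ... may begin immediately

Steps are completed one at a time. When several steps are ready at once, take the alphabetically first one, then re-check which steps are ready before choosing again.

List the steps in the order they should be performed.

(B), (C), (E), (I), (A), (D), (F), (H), (G)

(B), (C) and (E) have no prerequisites; (B) has the earlier label, so (B) is first.
(C) and (E) are both available; (C) has the earlier label → (C).
(E) is the only step now ready → (E).
(I) is the only step now ready → (I).
Now (A) and (D) have their prerequisites met. (A) has the earlier label, so (A) next.
(D) needed (B) and (I), now all done → (D).
Ready: (F) and (H). (F) has the earlier label → (F).
(H) is the only step now ready → (H).
(G) is the only step now ready → (G).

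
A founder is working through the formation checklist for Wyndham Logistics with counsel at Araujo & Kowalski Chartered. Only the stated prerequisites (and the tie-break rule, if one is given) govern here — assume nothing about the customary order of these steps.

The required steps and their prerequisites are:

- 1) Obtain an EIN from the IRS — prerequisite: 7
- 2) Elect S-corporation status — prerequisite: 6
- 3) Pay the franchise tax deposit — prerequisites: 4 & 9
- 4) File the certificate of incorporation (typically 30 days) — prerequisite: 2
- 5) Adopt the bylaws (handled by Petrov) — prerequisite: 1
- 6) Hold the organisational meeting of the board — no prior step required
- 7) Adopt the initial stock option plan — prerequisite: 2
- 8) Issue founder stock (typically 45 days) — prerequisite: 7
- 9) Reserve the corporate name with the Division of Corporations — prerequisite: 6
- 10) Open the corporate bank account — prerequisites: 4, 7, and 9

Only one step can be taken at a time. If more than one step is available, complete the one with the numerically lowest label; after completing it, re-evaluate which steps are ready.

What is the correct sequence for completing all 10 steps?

6 → 2 → 4 → 7 → 1 → 5 → 8 → 9 → 3 → 10

6 has no prerequisites → 6 first.
2 and 9 are both available; 2 has the earlier label → 2.
4 and 7 now also ready, so the ready set is {4, 7, 9}; 4 has the earlier label → 4.
Ready: 7 and 9. 7 has the earlier label → 7.
1 and 8 now also ready, so the ready set is {1, 8, 9}; 1 has the earlier label → 1.
Now 5, 8 and 9 have their prerequisites met. 5 has the earlier label, so 5 next.
Ready: 8 and 9. 8 has the earlier label → 8.
9 is the only step now ready → 9.
Now 3 and 10 have their prerequisites met. 3 has the earlier label, so 3 next.
10 is the only step now ready → 10.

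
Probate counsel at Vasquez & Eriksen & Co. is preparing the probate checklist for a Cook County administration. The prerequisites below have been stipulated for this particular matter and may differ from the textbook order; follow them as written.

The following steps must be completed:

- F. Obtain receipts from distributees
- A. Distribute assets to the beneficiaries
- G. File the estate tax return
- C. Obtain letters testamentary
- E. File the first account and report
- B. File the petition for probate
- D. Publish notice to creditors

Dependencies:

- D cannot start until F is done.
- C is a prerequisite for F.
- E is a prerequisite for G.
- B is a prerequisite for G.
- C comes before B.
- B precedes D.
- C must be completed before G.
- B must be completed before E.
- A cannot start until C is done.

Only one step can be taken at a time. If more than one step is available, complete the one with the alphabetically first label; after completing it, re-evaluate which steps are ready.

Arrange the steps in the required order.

C A B E F D G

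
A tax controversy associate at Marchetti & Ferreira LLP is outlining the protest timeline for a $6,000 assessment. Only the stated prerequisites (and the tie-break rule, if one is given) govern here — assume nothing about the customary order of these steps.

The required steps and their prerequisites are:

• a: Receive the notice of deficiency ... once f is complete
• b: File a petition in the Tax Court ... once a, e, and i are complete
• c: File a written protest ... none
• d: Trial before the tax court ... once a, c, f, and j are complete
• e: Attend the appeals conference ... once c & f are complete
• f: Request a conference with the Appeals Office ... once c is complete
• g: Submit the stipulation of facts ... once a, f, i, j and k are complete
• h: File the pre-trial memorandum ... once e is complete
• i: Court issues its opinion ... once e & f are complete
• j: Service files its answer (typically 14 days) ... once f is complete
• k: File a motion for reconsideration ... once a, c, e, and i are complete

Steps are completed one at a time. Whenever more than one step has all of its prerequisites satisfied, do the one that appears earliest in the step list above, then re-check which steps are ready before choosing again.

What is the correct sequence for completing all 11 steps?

c f a e h i b j d k g

Only c has no prerequisites, so it is first.
That leaves f as the only ready step → f.
a, e and j are all available; a is listed earlier → a.
Now e and j have their prerequisites met. e is listed earlier, so e next.
h and i now also ready, so the ready set is {h, i, j}; h is listed earlier → h.
Ready: i and j. i is listed earlier → i.
b, j and k are all available; b is listed earlier → b.
Ready: j and k. j is listed earlier → j.
d now also ready, so the ready set is {d, k}; d is listed earlier → d.
k is the only step now ready → k.
That leaves g as the only ready step → g.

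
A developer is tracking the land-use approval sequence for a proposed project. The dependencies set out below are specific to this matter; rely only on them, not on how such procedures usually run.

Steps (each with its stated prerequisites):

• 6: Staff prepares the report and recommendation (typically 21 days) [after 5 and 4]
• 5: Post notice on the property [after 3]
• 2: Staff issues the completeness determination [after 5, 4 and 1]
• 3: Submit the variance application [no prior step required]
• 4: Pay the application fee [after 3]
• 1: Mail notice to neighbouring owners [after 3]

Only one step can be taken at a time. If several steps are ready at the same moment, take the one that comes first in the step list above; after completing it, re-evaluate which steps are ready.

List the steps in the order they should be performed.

3 has no prerequisites → 3 first.
Now 5, 4 and 1 have their prerequisites met. 5 is listed earlier, so 5 next.
Now 4 and 1 have their prerequisites met. 4 is listed earlier, so 4 next.
6 now also ready, so the ready set is {6, 1}; 6 is listed earlier → 6.
Next only 1 has its prerequisites met → 1.
2 needed 5, 4 and 1, now all done → 2.

3 → 5 → 4 → 6 → 1 → 2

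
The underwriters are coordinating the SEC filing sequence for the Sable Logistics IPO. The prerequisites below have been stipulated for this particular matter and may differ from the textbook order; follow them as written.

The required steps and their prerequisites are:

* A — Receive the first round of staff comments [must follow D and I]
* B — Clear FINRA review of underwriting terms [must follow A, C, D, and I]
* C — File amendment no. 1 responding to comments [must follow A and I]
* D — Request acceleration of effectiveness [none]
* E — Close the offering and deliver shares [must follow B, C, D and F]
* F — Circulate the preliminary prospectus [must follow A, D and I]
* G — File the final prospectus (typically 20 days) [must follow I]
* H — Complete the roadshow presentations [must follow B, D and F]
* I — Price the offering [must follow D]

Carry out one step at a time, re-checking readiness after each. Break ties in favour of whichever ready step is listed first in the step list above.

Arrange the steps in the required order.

D → I → A → C → B → F → E → G → H

Only D has no prerequisites, so it is first.
I is the only step now ready → I.
Now A and G have their prerequisites met. A is listed earlier, so A next.
C, F and G are all available; C is listed earlier → C.
B, F and G are all available; B is listed earlier → B.
Ready: F and G. F is listed earlier → F.
Now E, G and H have their prerequisites met. E is listed earlier, so E next.
Now G and H have their prerequisites met. G is listed earlier, so G next.
That leaves H as the only ready step → H.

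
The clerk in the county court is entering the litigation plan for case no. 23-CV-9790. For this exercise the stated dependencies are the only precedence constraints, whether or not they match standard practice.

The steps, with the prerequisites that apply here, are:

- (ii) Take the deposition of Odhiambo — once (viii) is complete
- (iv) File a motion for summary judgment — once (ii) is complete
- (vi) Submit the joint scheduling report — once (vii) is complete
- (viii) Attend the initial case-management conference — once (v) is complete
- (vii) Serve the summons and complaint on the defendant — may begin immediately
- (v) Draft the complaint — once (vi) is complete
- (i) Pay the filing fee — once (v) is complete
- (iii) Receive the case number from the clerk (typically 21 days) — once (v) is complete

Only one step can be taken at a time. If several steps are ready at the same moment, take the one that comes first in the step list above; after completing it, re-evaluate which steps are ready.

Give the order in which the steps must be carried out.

(vii), (vi), (v), (viii), (ii), (iv), (i), (iii)

(vii) has no prerequisites → (vii) first.
That leaves (vi) as the only ready step → (vi).
Next only (v) has its prerequisites met → (v).
Ready: (viii), (i) and (iii). (viii) is listed earlier → (viii).
Now (ii), (i) and (iii) have their prerequisites met. (ii) is listed earlier, so (ii) next.
Now (iv), (i) and (iii) have their prerequisites met. (iv) is listed earlier, so (iv) next.
(i) and (iii) are both available; (i) is listed earlier → (i).
(iii) needed (v), now all done → (iii).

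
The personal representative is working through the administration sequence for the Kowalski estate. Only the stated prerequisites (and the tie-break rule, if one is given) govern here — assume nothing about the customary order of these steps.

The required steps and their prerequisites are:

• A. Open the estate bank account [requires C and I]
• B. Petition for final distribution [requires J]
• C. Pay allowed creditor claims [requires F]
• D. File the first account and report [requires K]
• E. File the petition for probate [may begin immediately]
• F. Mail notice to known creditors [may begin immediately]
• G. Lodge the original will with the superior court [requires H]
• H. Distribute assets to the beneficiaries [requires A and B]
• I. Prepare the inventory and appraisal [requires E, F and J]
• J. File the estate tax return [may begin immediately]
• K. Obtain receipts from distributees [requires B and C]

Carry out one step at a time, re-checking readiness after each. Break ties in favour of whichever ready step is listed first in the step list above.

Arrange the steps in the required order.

Nothing is required for E, F and J. E is listed earlier → E first.
F and J are both available; F is listed earlier → F.
Ready: C and J. C is listed earlier → C.
That leaves J as the only ready step → J.
Ready: B and I. B is listed earlier → B.
Now I and K have their prerequisites met. I is listed earlier, so I next.
A now also ready, so the ready set is {A, K}; A is listed earlier → A.
Now H and K have their prerequisites met. H is listed earlier, so H next.
G and K are both available; G is listed earlier → G.
K needed B and C, now all done → K.
Next only D has its prerequisites met → D.

E, F, C, J, B, I, A, H, G, K, D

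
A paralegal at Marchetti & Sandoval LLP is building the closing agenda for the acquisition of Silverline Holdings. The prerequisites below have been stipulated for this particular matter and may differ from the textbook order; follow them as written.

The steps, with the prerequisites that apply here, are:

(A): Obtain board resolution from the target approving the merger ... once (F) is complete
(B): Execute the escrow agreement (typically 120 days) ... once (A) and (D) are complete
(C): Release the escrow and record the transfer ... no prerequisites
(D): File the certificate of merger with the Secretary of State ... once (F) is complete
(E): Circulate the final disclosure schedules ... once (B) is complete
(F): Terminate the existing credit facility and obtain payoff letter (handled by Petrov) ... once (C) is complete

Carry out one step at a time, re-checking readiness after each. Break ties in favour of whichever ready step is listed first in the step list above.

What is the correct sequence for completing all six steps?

Only (C) has no prerequisites, so it is first.
That leaves (F) as the only ready step → (F).
Now (A) and (D) have their prerequisites met. (A) is listed earlier, so (A) next.
That leaves (D) as the only ready step → (D).
(B) needed (A) and (D), now all done → (B).
(E) needed (B), now all done → (E).

(C), (F), (A), (D), (B), (E)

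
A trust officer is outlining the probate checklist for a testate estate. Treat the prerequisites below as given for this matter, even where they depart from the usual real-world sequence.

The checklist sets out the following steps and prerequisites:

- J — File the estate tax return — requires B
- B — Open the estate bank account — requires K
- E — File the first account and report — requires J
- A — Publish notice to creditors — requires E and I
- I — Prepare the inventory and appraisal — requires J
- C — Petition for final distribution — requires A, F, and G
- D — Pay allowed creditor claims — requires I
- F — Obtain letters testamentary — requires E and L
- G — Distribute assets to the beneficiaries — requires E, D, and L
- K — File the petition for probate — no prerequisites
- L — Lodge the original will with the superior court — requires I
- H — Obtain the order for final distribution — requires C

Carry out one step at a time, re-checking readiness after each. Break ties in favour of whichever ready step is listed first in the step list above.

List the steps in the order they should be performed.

K, B, J, E, I, A, D, L, F, G, C, H

K has no prerequisites → K first.
B is the only step now ready → B.
J needed B, now all done → J.
Now E and I have their prerequisites met. E is listed earlier, so E next.
I is the only step now ready → I.
Ready: A, D and L. A is listed earlier → A.
D and L are both available; D is listed earlier → D.
Next only L has its prerequisites met → L.
Ready: F and G. F is listed earlier → F.
G needed E, D and L, now all done → G.
C needed A, F and G, now all done → C.
H needed C, now all done → H.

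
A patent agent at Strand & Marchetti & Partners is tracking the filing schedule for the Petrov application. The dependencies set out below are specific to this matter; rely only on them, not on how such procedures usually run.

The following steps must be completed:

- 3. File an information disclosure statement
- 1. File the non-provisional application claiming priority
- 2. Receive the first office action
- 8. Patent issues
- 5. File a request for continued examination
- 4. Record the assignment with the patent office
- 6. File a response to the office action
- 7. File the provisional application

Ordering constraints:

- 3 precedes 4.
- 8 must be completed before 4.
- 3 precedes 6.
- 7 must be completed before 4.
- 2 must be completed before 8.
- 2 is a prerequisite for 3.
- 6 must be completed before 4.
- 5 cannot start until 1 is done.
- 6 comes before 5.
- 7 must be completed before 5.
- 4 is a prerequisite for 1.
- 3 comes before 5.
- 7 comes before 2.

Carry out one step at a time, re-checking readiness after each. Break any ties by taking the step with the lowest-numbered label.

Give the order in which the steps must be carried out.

7 → 2 → 3 → 6 → 8 → 4 → 1 → 5

7 is the only step with nothing outstanding, so it goes first.
2 is the only step now ready → 2.
Ready: 3 and 8. 3 has the earlier label → 3.
Ready: 6 and 8. 6 has the earlier label → 6.
8 needed 2, now all done → 8.
4 needed 3, 6, 7 and 8, now all done → 4.
1 is the only step now ready → 1.
Next only 5 has its prerequisites met → 5.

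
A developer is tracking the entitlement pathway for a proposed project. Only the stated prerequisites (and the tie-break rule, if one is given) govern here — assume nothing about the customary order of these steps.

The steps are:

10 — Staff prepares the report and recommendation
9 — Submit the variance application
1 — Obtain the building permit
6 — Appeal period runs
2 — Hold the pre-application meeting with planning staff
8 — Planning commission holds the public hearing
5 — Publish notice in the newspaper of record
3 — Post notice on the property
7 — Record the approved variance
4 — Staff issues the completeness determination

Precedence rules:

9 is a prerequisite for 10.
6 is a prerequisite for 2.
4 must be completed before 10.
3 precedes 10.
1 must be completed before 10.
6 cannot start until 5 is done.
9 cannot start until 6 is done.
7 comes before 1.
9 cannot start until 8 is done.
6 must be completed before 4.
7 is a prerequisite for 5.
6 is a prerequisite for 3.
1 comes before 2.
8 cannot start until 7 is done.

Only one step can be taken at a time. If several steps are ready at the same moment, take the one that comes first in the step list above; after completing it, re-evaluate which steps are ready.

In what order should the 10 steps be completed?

7 is the only step with nothing outstanding, so it goes first.
Ready: 1, 8 and 5. 1 is listed earlier → 1.
Ready: 8 and 5. 8 is listed earlier → 8.
5 needed 7, now all done → 5.
6 is the only step now ready → 6.
9, 2, 3 and 4 are all available; 9 is listed earlier → 9.
Ready: 2, 3 and 4. 2 is listed earlier → 2.
Now 3 and 4 have their prerequisites met. 3 is listed earlier, so 3 next.
That leaves 4 as the only ready step → 4.
10 needed 9, 1, 3 and 4, now all done → 10.

7 1 8 5 6 9 2 3 4 10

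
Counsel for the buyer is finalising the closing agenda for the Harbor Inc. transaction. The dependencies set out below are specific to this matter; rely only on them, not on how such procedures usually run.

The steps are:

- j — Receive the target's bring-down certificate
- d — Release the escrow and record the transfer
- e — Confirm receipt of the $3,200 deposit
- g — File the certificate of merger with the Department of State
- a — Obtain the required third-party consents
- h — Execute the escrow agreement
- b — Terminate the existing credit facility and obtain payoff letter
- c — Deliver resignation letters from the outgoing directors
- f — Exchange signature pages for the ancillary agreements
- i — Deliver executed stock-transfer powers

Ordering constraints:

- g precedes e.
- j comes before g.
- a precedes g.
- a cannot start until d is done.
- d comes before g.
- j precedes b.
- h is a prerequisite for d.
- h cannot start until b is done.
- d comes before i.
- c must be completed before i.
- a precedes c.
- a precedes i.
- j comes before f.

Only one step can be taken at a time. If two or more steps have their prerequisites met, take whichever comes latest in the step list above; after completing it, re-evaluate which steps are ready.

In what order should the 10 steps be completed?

j, f, b, h, d, a, c, i, g, e

j is the only step with nothing outstanding, so it goes first.
Ready: f and b. f is listed later → f.
b needed j, now all done → b.
Next only h has its prerequisites met → h.
d needed h, now all done → d.
a needed d, now all done → a.
c and g are both available; c is listed later → c.
i now also ready, so the ready set is {i, g}; i is listed later → i.
Next only g has its prerequisites met → g.
e is the only step now ready → e.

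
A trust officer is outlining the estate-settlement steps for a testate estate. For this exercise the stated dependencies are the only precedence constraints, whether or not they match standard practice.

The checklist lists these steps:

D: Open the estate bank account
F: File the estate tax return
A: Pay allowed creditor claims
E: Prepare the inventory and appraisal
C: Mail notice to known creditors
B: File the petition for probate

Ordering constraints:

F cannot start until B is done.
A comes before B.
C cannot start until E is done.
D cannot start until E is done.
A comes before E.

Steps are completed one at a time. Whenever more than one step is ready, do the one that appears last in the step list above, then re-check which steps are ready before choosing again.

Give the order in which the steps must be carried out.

A has no prerequisites → A first.
B and E are both available; B is listed later → B.
Now E and F have their prerequisites met. E is listed later, so E next.
C and D now also ready, so the ready set is {C, F, D}; C is listed later → C.
Ready: F and D. F is listed later → F.
D is the only step now ready → D.

A, B, E, C, F, D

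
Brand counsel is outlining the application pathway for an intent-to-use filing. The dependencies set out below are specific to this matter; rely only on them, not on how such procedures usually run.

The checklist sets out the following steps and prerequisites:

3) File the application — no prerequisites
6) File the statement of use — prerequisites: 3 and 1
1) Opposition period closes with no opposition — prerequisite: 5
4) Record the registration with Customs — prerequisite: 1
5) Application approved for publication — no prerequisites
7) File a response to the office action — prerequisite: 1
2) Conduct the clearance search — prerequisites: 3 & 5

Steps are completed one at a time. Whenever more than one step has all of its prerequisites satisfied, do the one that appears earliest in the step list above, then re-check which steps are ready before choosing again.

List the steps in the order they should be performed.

3 5 1 6 4 7 2

3 and 5 have no prerequisites; 3 is listed earlier, so 3 is first.
5 is the only step now ready → 5.
Now 1 and 2 have their prerequisites met. 1 is listed earlier, so 1 next.
6, 4 and 7 now also ready, so the ready set is {6, 4, 7, 2}; 6 is listed earlier → 6.
4, 7 and 2 are all available; 4 is listed earlier → 4.
7 and 2 are both available; 7 is listed earlier → 7.
2 is the only step now ready → 2.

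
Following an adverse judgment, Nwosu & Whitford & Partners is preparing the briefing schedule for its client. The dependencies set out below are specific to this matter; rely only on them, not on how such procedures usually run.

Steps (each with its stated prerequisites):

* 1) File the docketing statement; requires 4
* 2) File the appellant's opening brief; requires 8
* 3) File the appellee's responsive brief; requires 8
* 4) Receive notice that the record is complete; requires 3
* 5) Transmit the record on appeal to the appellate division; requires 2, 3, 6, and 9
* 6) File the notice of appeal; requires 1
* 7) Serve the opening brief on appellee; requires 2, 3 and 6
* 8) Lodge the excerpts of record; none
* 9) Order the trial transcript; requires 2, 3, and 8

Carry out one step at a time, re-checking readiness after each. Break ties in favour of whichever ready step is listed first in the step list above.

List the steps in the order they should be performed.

8 has no prerequisites → 8 first.
2 and 3 are both available; 2 is listed earlier → 2.
Next only 3 has its prerequisites met → 3.
Ready: 4 and 9. 4 is listed earlier → 4.
1 now also ready, so the ready set is {1, 9}; 1 is listed earlier → 1.
6 now also ready, so the ready set is {6, 9}; 6 is listed earlier → 6.
Now 7 and 9 have their prerequisites met. 7 is listed earlier, so 7 next.
9 needed 2, 3 and 8, now all done → 9.
That leaves 5 as the only ready step → 5.

8, 2, 3, 4, 1, 6, 7, 9, 5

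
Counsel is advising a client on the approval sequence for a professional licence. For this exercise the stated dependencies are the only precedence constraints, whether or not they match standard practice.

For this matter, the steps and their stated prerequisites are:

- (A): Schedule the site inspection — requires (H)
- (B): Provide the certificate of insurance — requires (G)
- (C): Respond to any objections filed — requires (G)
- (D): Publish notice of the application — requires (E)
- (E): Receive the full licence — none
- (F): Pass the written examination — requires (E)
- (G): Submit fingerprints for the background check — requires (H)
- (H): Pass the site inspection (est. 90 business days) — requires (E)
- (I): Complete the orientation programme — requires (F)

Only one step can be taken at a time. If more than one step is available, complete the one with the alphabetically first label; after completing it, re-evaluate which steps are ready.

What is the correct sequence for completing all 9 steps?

(E) is the only step with nothing outstanding, so it goes first.
(D), (F) and (H) are all available; (D) has the earlier label → (D).
(F) and (H) are both available; (F) has the earlier label → (F).
Now (H) and (I) have their prerequisites met. (H) has the earlier label, so (H) next.
(A) and (G) now also ready, so the ready set is {(A), (G), (I)}; (A) has the earlier label → (A).
Now (G) and (I) have their prerequisites met. (G) has the earlier label, so (G) next.
(B), (C) and (I) are all available; (B) has the earlier label → (B).
Ready: (C) and (I). (C) has the earlier label → (C).
(I) is the only step now ready → (I).

(E) (D) (F) (H) (A) (G) (B) (C) (I)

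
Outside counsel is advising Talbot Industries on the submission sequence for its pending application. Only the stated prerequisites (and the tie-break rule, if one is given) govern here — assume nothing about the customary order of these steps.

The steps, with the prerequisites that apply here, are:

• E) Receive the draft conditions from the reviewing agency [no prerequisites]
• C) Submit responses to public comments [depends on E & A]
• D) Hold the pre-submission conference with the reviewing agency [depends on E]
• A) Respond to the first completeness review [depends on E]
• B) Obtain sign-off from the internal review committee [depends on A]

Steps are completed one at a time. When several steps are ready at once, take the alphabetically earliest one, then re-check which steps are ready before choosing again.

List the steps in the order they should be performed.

E, A, B, C, D

E is the only step with nothing outstanding, so it goes first.
Now A and D have their prerequisites met. A has the earlier label, so A next.
Ready: B, C and D. B has the earlier label → B.
C and D are both available; C has the earlier label → C.
That leaves D as the only ready step → D.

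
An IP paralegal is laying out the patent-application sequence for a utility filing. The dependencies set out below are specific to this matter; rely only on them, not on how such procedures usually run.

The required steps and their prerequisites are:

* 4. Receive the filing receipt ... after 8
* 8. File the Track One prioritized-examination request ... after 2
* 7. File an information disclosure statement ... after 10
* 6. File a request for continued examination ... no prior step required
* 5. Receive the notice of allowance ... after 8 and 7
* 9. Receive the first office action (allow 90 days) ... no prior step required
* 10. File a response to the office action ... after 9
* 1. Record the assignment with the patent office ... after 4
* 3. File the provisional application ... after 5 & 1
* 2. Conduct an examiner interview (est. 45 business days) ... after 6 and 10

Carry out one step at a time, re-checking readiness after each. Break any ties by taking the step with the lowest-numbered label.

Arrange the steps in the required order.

6, 9, 10, 2, 7, 8, 4, 1, 5, 3

Nothing is required for 6 and 9. 6 has the earlier label → 6 first.
Next only 9 has its prerequisites met → 9.
10 is the only step now ready → 10.
Now 2 and 7 have their prerequisites met. 2 has the earlier label, so 2 next.
Now 7 and 8 have their prerequisites met. 7 has the earlier label, so 7 next.
Next only 8 has its prerequisites met → 8.
Ready: 4 and 5. 4 has the earlier label → 4.
Ready: 1 and 5. 1 has the earlier label → 1.
That leaves 5 as the only ready step → 5.
3 is the only step now ready → 3.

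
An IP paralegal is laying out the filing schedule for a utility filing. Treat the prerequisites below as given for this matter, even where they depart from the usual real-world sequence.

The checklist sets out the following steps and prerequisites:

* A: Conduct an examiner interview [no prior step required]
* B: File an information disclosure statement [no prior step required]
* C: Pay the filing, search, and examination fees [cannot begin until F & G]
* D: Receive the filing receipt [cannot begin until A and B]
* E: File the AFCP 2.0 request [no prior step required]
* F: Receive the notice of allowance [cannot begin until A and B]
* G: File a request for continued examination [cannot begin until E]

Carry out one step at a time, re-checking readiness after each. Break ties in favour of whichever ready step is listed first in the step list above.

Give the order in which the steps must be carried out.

A, B, D, E, F, G, C

Nothing is required for A, B and E. A is listed earlier → A first.
Now B and E have their prerequisites met. B is listed earlier, so B next.
D, E and F are all available; D is listed earlier → D.
Ready: E and F. E is listed earlier → E.
Ready: F and G. F is listed earlier → F.
Next only G has its prerequisites met → G.
C is the only step now ready → C.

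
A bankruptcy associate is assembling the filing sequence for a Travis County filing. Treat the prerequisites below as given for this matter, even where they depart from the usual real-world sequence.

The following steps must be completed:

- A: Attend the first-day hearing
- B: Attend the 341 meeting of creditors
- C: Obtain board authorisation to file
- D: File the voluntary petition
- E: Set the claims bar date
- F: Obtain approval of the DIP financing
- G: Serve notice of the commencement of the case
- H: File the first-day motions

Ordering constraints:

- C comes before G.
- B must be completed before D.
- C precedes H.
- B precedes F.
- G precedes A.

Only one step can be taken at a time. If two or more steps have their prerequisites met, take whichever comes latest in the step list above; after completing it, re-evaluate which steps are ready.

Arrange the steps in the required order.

E C H G B F D A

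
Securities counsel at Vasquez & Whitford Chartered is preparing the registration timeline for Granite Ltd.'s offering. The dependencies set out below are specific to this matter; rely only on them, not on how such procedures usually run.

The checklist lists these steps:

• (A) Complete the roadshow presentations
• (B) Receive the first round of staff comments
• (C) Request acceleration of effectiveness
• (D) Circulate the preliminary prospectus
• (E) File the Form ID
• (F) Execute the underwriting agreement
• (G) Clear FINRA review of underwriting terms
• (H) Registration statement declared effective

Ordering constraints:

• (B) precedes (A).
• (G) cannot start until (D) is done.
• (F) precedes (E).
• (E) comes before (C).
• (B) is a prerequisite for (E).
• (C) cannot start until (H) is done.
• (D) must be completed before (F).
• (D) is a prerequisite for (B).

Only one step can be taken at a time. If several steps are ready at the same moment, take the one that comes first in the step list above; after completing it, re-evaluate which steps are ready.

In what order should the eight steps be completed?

Nothing is required for (D) and (H). (D) is listed earlier → (D) first.
Ready: (B), (F), (G) and (H). (B) is listed earlier → (B).
(A) now also ready, so the ready set is {(A), (F), (G), (H)}; (A) is listed earlier → (A).
Now (F), (G) and (H) have their prerequisites met. (F) is listed earlier, so (F) next.
(E) now also ready, so the ready set is {(E), (G), (H)}; (E) is listed earlier → (E).
(G) and (H) are both available; (G) is listed earlier → (G).
That leaves (H) as the only ready step → (H).
(C) needed (E) and (H), now all done → (C).

(D), (B), (A), (F), (E), (G), (H), (C)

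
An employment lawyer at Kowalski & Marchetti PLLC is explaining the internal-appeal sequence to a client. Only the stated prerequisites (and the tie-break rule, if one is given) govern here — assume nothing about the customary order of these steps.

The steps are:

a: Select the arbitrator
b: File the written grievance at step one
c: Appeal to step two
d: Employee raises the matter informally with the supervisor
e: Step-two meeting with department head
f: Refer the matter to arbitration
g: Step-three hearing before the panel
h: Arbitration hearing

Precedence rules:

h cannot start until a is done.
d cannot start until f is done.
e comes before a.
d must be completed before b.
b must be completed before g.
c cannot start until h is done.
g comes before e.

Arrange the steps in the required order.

f, d, b, g, e, a, h, c

f is the only step with nothing outstanding, so it goes first.
Next only d has its prerequisites met → d.
That leaves b as the only ready step → b.
That leaves g as the only ready step → g.
e needed g, now all done → e.
a needed e, now all done → a.
Next only h has its prerequisites met → h.
c needed h, now all done → c.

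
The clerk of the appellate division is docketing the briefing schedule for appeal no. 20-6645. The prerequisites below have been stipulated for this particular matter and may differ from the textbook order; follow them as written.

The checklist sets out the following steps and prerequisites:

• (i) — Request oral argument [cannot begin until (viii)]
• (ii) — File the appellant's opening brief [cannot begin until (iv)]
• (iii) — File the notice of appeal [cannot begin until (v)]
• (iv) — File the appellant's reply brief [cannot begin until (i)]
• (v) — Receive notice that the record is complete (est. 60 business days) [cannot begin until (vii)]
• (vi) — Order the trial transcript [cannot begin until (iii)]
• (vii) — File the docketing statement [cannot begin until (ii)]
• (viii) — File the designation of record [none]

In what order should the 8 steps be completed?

(viii) → (i) → (iv) → (ii) → (vii) → (v) → (iii) → (vi)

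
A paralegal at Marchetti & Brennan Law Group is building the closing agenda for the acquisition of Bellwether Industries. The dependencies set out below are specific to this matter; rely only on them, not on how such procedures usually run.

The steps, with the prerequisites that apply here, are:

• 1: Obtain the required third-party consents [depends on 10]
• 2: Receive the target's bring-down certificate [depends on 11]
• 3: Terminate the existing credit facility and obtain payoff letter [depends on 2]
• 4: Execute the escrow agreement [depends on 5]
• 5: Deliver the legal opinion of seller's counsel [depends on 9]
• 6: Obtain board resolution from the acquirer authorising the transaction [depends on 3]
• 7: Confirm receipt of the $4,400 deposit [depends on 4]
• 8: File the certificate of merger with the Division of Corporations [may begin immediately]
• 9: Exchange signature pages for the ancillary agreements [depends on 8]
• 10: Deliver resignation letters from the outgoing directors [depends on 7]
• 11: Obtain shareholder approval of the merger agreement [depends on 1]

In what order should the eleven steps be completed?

8, 9, 5, 4, 7, 10, 1, 11, 2, 3, 6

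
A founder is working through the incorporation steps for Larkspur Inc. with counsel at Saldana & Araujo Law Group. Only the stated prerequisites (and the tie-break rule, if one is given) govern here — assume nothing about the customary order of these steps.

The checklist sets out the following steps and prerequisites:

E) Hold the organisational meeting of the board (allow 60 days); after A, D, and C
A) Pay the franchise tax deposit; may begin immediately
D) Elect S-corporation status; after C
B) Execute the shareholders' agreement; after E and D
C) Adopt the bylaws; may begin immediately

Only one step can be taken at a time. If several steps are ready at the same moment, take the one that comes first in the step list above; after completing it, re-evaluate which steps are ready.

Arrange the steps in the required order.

A and C have no prerequisites; A is listed earlier, so A is first.
Next only C has its prerequisites met → C.
D is the only step now ready → D.
Next only E has its prerequisites met → E.
That leaves B as the only ready step → B.

A, C, D, E, B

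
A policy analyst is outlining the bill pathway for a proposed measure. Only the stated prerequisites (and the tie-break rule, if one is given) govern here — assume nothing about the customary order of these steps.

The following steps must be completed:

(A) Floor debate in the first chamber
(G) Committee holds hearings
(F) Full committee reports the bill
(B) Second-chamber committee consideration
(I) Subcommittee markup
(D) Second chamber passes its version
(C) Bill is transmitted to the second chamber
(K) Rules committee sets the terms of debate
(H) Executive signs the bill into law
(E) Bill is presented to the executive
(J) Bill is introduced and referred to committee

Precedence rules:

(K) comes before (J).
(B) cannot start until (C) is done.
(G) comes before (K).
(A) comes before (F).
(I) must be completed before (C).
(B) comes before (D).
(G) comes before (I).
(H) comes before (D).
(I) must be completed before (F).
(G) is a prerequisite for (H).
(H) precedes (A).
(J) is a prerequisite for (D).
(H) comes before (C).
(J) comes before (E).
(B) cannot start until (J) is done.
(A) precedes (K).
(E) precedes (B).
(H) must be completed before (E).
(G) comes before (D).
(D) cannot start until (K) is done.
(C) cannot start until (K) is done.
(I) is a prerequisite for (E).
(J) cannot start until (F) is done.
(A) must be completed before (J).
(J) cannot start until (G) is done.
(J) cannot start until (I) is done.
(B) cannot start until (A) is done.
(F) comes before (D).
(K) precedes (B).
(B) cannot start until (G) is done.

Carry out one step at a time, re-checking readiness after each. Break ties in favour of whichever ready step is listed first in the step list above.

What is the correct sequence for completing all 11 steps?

(G) → (I) → (H) → (A) → (F) → (K) → (C) → (J) → (E) → (B) → (D)

Only (G) has no prerequisites, so it is first.
(I) and (H) are both available; (I) is listed earlier → (I).
That leaves (H) as the only ready step → (H).
(A) needed (H), now all done → (A).
(F) and (K) are both available; (F) is listed earlier → (F).
(K) needed (A) and (G), now all done → (K).
Ready: (C) and (J). (C) is listed earlier → (C).
Next only (J) has its prerequisites met → (J).
Next only (E) has its prerequisites met → (E).
That leaves (B) as the only ready step → (B).
(D) needed (G), (F), (B), (K), (H) and (J), now all done → (D).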